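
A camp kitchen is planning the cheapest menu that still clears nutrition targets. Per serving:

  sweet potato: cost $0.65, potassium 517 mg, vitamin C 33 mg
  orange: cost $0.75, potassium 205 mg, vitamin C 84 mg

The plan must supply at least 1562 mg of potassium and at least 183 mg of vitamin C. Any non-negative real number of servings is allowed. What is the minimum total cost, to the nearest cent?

sweet potato only: max(1562/517, 183/33) = 5.545 servings → $3.60.
orange only: max(1562/205, 183/84) = 7.62 servings → $5.71.
sweet potato + orange with both tight: 2.556 servings and 1.175 servings → $2.54.
The minimum over all feasible corners is $2.54.

$2.54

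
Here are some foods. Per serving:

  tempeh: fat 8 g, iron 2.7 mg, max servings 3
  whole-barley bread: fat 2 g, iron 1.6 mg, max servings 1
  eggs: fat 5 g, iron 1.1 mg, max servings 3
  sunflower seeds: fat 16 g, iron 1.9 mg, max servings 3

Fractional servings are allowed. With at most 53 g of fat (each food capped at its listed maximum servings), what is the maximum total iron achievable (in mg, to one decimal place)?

Iron per g fat: whole-barley bread 0.8, tempeh 0.3375, eggs 0.22, sunflower seeds 0.1187.
Take 1 serving of whole-barley bread: uses 2 g fat, +1.6 mg iron (running total 1.6 mg).
Take 3 servings of tempeh: uses 24 g fat, +8.1 mg iron (running total 9.7 mg).
Take 3 servings of eggs: uses 15 g fat, +3.3 mg iron (running total 13.0 mg).
Take 0.75 servings of sunflower seeds: uses 12 g fat, +1.4 mg iron (running total 14.4 mg).
Greedy by best ratio exhausts the fat allowance optimally: 14.4 mg.

14.4 mg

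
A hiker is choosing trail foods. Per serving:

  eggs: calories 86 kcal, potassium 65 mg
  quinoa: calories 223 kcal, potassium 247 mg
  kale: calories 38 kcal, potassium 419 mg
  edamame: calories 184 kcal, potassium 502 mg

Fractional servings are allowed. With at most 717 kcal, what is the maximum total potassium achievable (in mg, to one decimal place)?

Potassium per kcal: kale 11.03, edamame 2.728, quinoa 1.108, eggs 0.7558.
With no serving limits, spend the whole calories allowance on kale: 717 kcal / 38 kcal × 419 mg = 7905.9 mg.

7905.9 mg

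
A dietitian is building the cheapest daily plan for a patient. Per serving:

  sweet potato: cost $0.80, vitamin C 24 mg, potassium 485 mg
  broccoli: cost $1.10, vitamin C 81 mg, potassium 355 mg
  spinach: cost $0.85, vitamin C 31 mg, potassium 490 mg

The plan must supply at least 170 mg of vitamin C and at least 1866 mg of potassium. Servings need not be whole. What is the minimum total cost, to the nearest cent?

$3.67

Two binding constraints pin down two serving amounts, so the optimal mix uses at most two foods. The candidates are each food alone (scaled to the tighter of vitamin C/potassium) and each pair with both constraints tight.
sweet potato only: max(170/24, 1866/485) = 7.083 servings → $5.67.
broccoli only: max(170/81, 1866/355) = 5.256 servings → $5.78.
spinach only: max(170/31, 1866/490) = 5.484 servings → $4.66.
sweet potato + broccoli with both tight: 2.951 servings and 1.224 servings → $3.71.
sweet potato + spinach: intersection lies outside the first quadrant.
broccoli + spinach with both tight: 0.8874 servings and 3.165 servings → $3.67.
Cheapest feasible corner: $3.67.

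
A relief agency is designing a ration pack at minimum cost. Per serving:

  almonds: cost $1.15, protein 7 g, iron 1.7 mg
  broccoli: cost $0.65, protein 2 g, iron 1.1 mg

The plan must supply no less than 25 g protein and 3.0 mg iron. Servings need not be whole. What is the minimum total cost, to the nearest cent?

The cheapest plan sits at a corner of the feasible region — with two constraints it uses at most two foods.
almonds only: max(25/7, 3.0/1.7) = 3.571 servings → $4.11.
broccoli only: max(25/2, 3.0/1.1) = 12.5 servings → $8.12.
almonds + broccoli with both targets exact would need a negative amount; discard.
Cheapest feasible corner: $4.11.

$4.11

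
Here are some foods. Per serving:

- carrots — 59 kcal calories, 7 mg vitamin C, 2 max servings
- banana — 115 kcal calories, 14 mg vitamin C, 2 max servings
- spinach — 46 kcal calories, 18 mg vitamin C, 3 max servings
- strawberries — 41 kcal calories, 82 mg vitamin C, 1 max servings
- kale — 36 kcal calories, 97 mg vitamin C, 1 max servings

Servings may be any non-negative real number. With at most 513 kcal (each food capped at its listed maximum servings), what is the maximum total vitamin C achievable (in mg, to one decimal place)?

Vitamin C per kcal: kale 2.694, strawberries 2, spinach 0.3913, banana 0.1217, carrots 0.1186.
Take 1 serving of kale: uses 36 kcal, +97.0 mg vitamin C (running total 97.0 mg).
Take 1 serving of strawberries: uses 41 kcal, +82.0 mg vitamin C (running total 179.0 mg).
Take 3 servings of spinach: uses 138 kcal, +54.0 mg vitamin C (running total 233.0 mg).
Take 2 servings of banana: uses 230 kcal, +28.0 mg vitamin C (running total 261.0 mg).
Take 1.153 servings of carrots: uses 68 kcal, +8.1 mg vitamin C (running total 269.1 mg).
Filling greedily by vitamin C-per-kcal is optimal for one linear limit, giving 269.1 mg.

269.1 mg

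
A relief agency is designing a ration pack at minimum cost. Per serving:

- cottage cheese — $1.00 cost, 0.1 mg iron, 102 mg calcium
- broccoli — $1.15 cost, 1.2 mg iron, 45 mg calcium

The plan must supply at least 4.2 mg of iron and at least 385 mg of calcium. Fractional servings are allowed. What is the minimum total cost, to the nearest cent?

cottage cheese only: max(4.2/0.1, 385/102) = 42 servings → $42.00.
broccoli only: max(4.2/1.2, 385/45) = 8.556 servings → $9.84.
cottage cheese + broccoli with both tight: 2.316 servings and 3.307 servings → $6.12.
So the least-cost plan costs $6.12.

$6.12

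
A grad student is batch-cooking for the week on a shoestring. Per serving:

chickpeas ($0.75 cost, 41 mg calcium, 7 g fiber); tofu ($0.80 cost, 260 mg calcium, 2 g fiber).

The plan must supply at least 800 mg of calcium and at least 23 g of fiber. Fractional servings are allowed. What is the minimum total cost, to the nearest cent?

Compare the cost at each extreme point of the feasible region.
chickpeas only: max(800/41, 23/7) = 19.51 servings → $14.63.
tofu only: max(800/260, 23/2) = 11.5 servings → $9.20.
chickpeas + tofu with both tight: 2.52 servings and 2.68 servings → $4.03.
So the least-cost plan costs $4.03.

$4.03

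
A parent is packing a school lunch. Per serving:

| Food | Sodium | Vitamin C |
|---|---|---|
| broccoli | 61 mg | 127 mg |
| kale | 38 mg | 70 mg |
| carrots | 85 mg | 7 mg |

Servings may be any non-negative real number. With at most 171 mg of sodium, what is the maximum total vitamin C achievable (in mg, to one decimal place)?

356.0 mg

Vitamin C per mg sodium: broccoli 2.082, kale 1.842, carrots 0.08235.
With no serving limits, spend the whole sodium allowance on broccoli: 171 mg / 61 mg × 127 mg = 356.0 mg.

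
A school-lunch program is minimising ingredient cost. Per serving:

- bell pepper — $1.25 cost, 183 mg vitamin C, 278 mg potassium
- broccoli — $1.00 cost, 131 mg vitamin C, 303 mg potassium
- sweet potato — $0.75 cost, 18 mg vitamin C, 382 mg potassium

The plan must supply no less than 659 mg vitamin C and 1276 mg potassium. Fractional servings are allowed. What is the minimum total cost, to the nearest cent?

$4.78

bell pepper only: max(659/183, 1276/278) = 4.59 servings → $5.74.
broccoli only: max(659/131, 1276/303) = 5.031 servings → $5.03.
sweet potato only: max(659/18, 1276/382) = 36.61 servings → $27.46.
bell pepper + broccoli with both tight: 1.709 servings and 2.643 servings → $4.78.
bell pepper + sweet potato with both tight: 3.525 servings and 0.7751 servings → $4.99.
broccoli + sweet potato: intersection lies outside the first quadrant.
Cheapest feasible corner: $4.78.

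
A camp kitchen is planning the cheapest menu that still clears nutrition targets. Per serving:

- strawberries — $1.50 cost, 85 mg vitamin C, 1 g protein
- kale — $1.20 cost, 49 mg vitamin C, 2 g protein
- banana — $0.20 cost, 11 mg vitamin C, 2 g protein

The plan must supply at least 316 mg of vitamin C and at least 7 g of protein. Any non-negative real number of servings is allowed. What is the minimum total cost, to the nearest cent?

For a min-cost LP with two ≥-constraints, a basic feasible solution has at most two positive variables.
strawberries only: max(316/85, 7/1) = 7 servings → $10.50.
kale only: max(316/49, 7/2) = 6.449 servings → $7.74.
banana only: max(316/11, 7/2) = 28.73 servings → $5.75.
strawberries + kale with both tight: 2.388 servings and 2.306 servings → $6.35.
strawberries + banana with both tight: 3.491 servings and 1.755 servings → $5.59.
kale + banana: the both-tight solution has a negative serving — not a feasible corner.
Cheapest feasible corner: $5.59.

$5.59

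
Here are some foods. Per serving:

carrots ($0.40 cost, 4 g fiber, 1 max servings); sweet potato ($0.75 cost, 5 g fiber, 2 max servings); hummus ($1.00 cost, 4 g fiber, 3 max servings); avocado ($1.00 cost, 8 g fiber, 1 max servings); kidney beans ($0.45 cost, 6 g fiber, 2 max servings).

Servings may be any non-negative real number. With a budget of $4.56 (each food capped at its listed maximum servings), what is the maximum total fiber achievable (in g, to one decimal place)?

37.0 g

Fiber per dollar: kidney beans 13.33, carrots 10, avocado 8, sweet potato 6.667, hummus 4.
Take 2 servings of kidney beans: spends $0.90, +12.0 g fiber (running total 12.0 g).
Take 1 serving of carrots: spends $0.40, +4.0 g fiber (running total 16.0 g).
Take 1 serving of avocado: spends $1.00, +8.0 g fiber (running total 24.0 g).
Take 2 servings of sweet potato: spends $1.50, +10.0 g fiber (running total 34.0 g).
Take 0.76 servings of hummus: spends $0.76, +3.0 g fiber (running total 37.0 g).
Greedy by best ratio exhausts the cost allowance optimally: 37.0 g.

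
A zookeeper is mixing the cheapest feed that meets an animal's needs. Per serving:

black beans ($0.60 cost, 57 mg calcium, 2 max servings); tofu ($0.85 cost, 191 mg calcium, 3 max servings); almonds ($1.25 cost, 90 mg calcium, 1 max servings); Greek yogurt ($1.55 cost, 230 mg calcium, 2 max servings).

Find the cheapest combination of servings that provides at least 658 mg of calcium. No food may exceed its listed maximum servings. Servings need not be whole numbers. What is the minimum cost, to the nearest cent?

Cost per mg of calcium: tofu $0.0045, Greek yogurt $0.0067, black beans $0.0105, almonds $0.0139.
Take 3 servings of tofu: +573.0 mg calcium for $2.55 (total $2.55, still need 85.0 mg).
Take 0.3696 servings of Greek yogurt: +85.0 mg calcium for $0.57 (total $3.12, still need 0.0 mg).
Filling from the cheapest source first is optimal under one linear minimum: $3.12.

$3.12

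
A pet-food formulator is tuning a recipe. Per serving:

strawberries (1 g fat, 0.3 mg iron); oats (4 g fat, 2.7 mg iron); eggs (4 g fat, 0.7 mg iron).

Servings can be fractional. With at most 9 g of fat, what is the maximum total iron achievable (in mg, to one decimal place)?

6.1 mg

Iron per g fat: oats 0.675, strawberries 0.3, eggs 0.175.
With no serving limits, spend the whole fat allowance on oats: 9 g / 4 g × 2.7 mg = 6.1 mg.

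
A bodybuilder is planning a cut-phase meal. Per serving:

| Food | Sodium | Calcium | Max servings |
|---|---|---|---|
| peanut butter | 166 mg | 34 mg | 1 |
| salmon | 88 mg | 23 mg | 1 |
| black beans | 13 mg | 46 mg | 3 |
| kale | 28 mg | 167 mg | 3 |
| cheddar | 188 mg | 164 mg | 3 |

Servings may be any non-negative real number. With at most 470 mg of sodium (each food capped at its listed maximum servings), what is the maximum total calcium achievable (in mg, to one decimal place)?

941.7 mg

Calcium per mg sodium: kale 5.964, black beans 3.538, cheddar 0.8723, salmon 0.2614, peanut butter 0.2048.
Take 3 servings of kale: uses 84 mg sodium, +501.0 mg calcium (running total 501.0 mg).
Take 3 servings of black beans: uses 39 mg sodium, +138.0 mg calcium (running total 639.0 mg).
Take 1.846 servings of cheddar: uses 347 mg sodium, +302.7 mg calcium (running total 941.7 mg).
Greedy by best ratio exhausts the sodium allowance optimally: 941.7 mg.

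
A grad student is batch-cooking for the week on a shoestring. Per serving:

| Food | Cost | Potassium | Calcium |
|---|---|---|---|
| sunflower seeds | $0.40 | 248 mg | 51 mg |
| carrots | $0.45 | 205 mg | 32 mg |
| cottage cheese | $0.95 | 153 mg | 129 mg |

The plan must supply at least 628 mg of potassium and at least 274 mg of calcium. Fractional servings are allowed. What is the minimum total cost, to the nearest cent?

$2.06

Compare the cost at each extreme point of the feasible region.
sunflower seeds only: max(628/248, 274/51) = 5.373 servings → $2.15.
carrots only: max(628/205, 274/32) = 8.562 servings → $3.85.
cottage cheese only: max(628/153, 274/129) = 4.105 servings → $3.90.
sunflower seeds + carrots: the both-tight solution has a negative serving — not a feasible corner.
sunflower seeds + cottage cheese with both tight: 1.616 servings and 1.485 servings → $2.06.
carrots + cottage cheese with both tight: 1.814 servings and 1.674 servings → $2.41.
So the least-cost plan costs $2.06.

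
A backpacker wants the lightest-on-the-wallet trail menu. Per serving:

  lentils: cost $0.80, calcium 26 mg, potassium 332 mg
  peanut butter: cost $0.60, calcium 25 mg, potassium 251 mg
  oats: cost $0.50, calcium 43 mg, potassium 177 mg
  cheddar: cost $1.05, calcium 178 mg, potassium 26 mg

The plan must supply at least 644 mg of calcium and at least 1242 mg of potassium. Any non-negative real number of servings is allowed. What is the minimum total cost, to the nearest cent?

The cheapest plan sits at a corner of the feasible region — with two constraints it uses at most two foods.
lentils only: max(644/26, 1242/332) = 24.77 servings → $19.82.
peanut butter only: max(644/25, 1242/251) = 25.76 servings → $15.46.
oats only: max(644/43, 1242/177) = 14.98 servings → $7.49.
cheddar only: max(644/178, 1242/26) = 47.77 servings → $50.16.
lentils + peanut butter: the both-tight solution has a negative serving — not a feasible corner.
lentils + oats: intersection lies outside the first quadrant.
lentils + cheddar with both tight: 3.498 servings and 3.107 servings → $6.06.
peanut butter + oats with both targets exact would need a negative amount; discard.
peanut butter + cheddar with both tight: 4.641 servings and 2.966 servings → $5.90.
oats + cheddar with both tight: 6.724 servings and 1.994 servings → $5.46.
Cheapest feasible corner: $5.46.

$5.46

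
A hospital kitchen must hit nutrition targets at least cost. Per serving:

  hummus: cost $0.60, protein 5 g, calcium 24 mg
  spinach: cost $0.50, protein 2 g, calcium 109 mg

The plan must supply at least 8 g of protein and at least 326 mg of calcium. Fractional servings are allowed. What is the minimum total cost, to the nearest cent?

$1.71

For a min-cost LP with two ≥-constraints, a basic feasible solution has at most two positive variables.
hummus only: max(8/5, 326/24) = 13.58 servings → $8.15.
spinach only: max(8/2, 326/109) = 4 servings → $2.00.
hummus + spinach with both tight: 0.4427 servings and 2.893 servings → $1.71.
The minimum over all feasible corners is $1.71.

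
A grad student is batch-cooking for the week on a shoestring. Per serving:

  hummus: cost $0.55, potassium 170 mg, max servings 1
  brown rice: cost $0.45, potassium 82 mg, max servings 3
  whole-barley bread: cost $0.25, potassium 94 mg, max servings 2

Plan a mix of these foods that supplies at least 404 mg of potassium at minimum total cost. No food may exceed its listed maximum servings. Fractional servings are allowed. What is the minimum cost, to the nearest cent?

Cost per mg of potassium: whole-barley bread $0.0027, hummus $0.0032, brown rice $0.0055.
Take 2 servings of whole-barley bread: +188.0 mg potassium for $0.50 (total $0.50, still need 216.0 mg).
Take 1 serving of hummus: +170.0 mg potassium for $0.55 (total $1.05, still need 46.0 mg).
Take 0.561 servings of brown rice: +46.0 mg potassium for $0.25 (total $1.30, still need 0.0 mg).
Greedy by cheapest-per-mg is optimal for a single linear constraint, so the minimum cost is $1.30.

$1.30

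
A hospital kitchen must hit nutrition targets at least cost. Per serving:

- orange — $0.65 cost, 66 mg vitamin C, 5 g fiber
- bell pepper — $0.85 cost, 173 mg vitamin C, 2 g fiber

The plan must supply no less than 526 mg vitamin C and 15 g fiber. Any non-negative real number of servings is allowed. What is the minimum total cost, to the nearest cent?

A basic optimal solution has at most two foods positive. Try each food alone and each pair with both targets met exactly.
orange only: max(526/66, 15/5) = 7.97 servings → $5.18.
bell pepper only: max(526/173, 15/2) = 7.5 servings → $6.38.
orange + bell pepper with both tight: 2.105 servings and 2.237 servings → $3.27.
So the least-cost plan costs $3.27.

$3.27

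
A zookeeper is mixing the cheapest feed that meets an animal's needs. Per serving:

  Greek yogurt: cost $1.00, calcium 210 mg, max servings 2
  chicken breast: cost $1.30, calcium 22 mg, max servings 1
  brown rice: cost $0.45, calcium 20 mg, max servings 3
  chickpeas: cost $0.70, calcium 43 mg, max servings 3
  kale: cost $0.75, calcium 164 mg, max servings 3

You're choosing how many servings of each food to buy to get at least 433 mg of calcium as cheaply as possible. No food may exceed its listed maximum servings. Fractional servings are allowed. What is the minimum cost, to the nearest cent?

$1.98

Cost per mg of calcium: kale $0.0046, Greek yogurt $0.0048, chickpeas $0.0163, brown rice $0.0225, chicken breast $0.0591.
Take 2.64 servings of kale: +433.0 mg calcium for $1.98 (total $1.98, still need 0.0 mg).
Filling from the cheapest source first is optimal under one linear minimum: $1.98.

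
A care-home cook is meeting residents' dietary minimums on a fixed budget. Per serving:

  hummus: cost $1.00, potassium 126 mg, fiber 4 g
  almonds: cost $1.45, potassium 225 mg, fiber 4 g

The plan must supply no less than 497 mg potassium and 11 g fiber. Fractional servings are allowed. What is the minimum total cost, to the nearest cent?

$3.43

Compare the cost at each extreme point of the feasible region.
hummus only: max(497/126, 11/4) = 3.944 servings → $3.94.
almonds only: max(497/225, 11/4) = 2.75 servings → $3.99.
hummus + almonds with both tight: 1.23 servings and 1.52 servings → $3.43.
So the least-cost plan costs $3.43.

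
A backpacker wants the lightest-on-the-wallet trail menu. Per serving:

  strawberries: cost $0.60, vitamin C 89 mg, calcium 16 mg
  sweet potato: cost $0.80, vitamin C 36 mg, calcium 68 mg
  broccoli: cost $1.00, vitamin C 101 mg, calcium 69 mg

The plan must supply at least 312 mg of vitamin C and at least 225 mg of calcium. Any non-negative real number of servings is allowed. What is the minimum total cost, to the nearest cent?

Compare the cost at each extreme point of the feasible region.
strawberries only: max(312/89, 225/16) = 14.06 servings → $8.44.
sweet potato only: max(312/36, 225/68) = 8.667 servings → $6.93.
broccoli only: max(312/101, 225/69) = 3.261 servings → $3.26.
strawberries + sweet potato with both tight: 2.395 servings and 2.745 servings → $3.63.
strawberries + broccoli with both targets exact would need a negative amount; discard.
sweet potato + broccoli with both tight: 0.273 servings and 2.992 servings → $3.21.
Cheapest feasible corner: $3.21.

$3.21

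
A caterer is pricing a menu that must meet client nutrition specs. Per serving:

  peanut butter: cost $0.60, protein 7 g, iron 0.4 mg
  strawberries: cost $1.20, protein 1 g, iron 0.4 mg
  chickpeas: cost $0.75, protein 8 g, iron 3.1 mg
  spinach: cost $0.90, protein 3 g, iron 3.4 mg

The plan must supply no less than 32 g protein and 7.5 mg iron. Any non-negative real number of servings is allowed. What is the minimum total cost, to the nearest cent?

$2.88

An LP optimum is at a vertex; with two nutrient constraints at most two foods are used. Check each candidate.
peanut butter only: max(32/7, 7.5/0.4) = 18.75 servings → $11.25.
strawberries only: max(32/1, 7.5/0.4) = 32 servings → $38.40.
chickpeas only: max(32/8, 7.5/3.1) = 4 servings → $3.00.
spinach only: max(32/3, 7.5/3.4) = 10.67 servings → $9.60.
peanut butter + strawberries with both tight: 2.208 servings and 16.54 servings → $21.18.
peanut butter + chickpeas with both tight: 2.119 servings and 2.146 servings → $2.88.
peanut butter + spinach with both tight: 3.819 servings and 1.757 servings → $3.87.
strawberries + chickpeas: intersection lies outside the first quadrant.
strawberries + spinach with both targets exact would need a negative amount; discard.
chickpeas + spinach: intersection lies outside the first quadrant.
Cheapest feasible corner: $2.88.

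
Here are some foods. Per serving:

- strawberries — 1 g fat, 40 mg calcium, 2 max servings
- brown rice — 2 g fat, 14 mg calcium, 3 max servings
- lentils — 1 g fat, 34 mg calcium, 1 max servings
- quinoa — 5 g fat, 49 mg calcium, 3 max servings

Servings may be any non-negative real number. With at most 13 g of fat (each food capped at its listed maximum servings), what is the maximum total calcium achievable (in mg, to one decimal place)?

Calcium per g fat: strawberries 40, lentils 34, quinoa 9.8, brown rice 7.
Take 2 servings of strawberries: uses 2 g fat, +80.0 mg calcium (running total 80.0 mg).
Take 1 serving of lentils: uses 1 g fat, +34.0 mg calcium (running total 114.0 mg).
Take 2 servings of quinoa: uses 10 g fat, +98.0 mg calcium (running total 212.0 mg).
Filling greedily by calcium-per-g fat is optimal for one linear limit, giving 212.0 mg.

212.0 mg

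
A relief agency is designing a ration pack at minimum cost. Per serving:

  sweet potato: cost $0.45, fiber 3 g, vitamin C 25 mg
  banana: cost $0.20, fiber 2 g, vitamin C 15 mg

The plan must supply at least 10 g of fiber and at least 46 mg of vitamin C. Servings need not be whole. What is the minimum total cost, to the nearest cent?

$1.00

sweet potato only: max(10/3, 46/25) = 3.333 servings → $1.50.
banana only: max(10/2, 46/15) = 5 servings → $1.00.
sweet potato + banana: intersection lies outside the first quadrant.
So the least-cost plan costs $1.00.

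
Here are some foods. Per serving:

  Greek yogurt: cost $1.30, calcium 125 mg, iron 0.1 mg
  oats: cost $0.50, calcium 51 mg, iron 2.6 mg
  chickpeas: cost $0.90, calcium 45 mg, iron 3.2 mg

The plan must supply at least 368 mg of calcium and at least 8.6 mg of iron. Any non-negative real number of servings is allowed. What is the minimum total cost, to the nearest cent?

With two linear requirements the optimum uses one or two foods; enumerate the corners.
Greek yogurt only: max(368/125, 8.6/0.1) = 86 servings → $111.80.
oats only: max(368/51, 8.6/2.6) = 7.216 servings → $3.61.
chickpeas only: max(368/45, 8.6/3.2) = 8.178 servings → $7.36.
Greek yogurt + oats with both tight: 1.62 servings and 3.245 servings → $3.73.
Greek yogurt + chickpeas with both tight: 1.999 servings and 2.625 servings → $4.96.
oats + chickpeas with both targets exact would need a negative amount; discard.
The minimum over all feasible corners is $3.61.

$3.61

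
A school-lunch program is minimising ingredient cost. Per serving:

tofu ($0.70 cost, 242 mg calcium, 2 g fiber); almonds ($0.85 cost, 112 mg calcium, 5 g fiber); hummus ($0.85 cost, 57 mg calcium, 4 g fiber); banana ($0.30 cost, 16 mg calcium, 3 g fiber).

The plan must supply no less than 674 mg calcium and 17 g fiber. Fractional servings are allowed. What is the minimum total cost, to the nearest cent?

Two binding constraints pin down two serving amounts, so the optimal mix uses at most two foods. The candidates are each food alone (scaled to the tighter of calcium/fiber) and each pair with both constraints tight.
tofu only: max(674/242, 17/2) = 8.5 servings → $5.95.
almonds only: max(674/112, 17/5) = 6.018 servings → $5.12.
hummus only: max(674/57, 17/4) = 11.82 servings → $10.05.
banana only: max(674/16, 17/3) = 42.12 servings → $12.64.
tofu + almonds with both tight: 1.487 servings and 2.805 servings → $3.43.
tofu + hummus with both tight: 2.022 servings and 3.239 servings → $4.17.
tofu + banana with both tight: 2.522 servings and 3.986 servings → $2.96.
almonds + hummus: intersection lies outside the first quadrant.
almonds + banana: intersection lies outside the first quadrant.
hummus + banana: the both-tight solution has a negative serving — not a feasible corner.
So the least-cost plan costs $2.96.

$2.96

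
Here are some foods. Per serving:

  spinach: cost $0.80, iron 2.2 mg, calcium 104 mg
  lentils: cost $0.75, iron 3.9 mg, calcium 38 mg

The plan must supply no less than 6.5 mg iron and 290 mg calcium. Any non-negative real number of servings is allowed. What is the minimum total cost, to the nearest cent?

For a min-cost LP with two ≥-constraints, a basic feasible solution has at most two positive variables.
spinach only: max(6.5/2.2, 290/104) = 2.955 servings → $2.36.
lentils only: max(6.5/3.9, 290/38) = 7.632 servings → $5.72.
spinach + lentils with both tight: 2.745 servings and 0.118 servings → $2.28.
Cheapest feasible corner: $2.28.

$2.28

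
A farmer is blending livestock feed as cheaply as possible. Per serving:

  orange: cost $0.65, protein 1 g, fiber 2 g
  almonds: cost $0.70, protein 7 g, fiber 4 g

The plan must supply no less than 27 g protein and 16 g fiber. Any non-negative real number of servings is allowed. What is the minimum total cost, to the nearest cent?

$2.80

Two binding constraints pin down two serving amounts, so the optimal mix uses at most two foods. The candidates are each food alone (scaled to the tighter of protein/fiber) and each pair with both constraints tight.
orange only: max(27/1, 16/2) = 27 servings → $17.55.
almonds only: max(27/7, 16/4) = 4 servings → $2.80.
orange + almonds with both tight: 0.4 servings and 3.8 servings → $2.92.
Cheapest feasible corner: $2.80.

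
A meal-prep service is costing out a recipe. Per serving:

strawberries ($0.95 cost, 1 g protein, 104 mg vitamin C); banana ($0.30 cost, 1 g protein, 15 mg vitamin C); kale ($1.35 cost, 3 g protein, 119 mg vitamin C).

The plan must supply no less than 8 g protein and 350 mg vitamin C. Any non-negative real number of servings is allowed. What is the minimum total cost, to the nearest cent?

$3.85

For a min-cost LP with two ≥-constraints, a basic feasible solution has at most two positive variables.
strawberries only: max(8/1, 350/104) = 8 servings → $7.60.
banana only: max(8/1, 350/15) = 23.33 servings → $7.00.
kale only: max(8/3, 350/119) = 2.941 servings → $3.97.
strawberries + banana with both tight: 2.584 servings and 5.416 servings → $4.08.
strawberries + kale with both tight: 0.5078 servings and 2.497 servings → $3.85.
banana + kale with both targets exact would need a negative amount; discard.
Cheapest feasible corner: $3.85.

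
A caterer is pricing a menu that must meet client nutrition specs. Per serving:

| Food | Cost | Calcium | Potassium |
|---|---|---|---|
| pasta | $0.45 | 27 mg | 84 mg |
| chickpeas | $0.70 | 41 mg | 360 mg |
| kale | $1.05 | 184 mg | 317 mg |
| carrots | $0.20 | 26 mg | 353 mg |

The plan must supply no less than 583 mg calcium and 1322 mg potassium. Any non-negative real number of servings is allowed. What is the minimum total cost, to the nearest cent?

Two binding constraints pin down two serving amounts, so the optimal mix uses at most two foods. The candidates are each food alone (scaled to the tighter of calcium/potassium) and each pair with both constraints tight.
pasta only: max(583/27, 1322/84) = 21.59 servings → $9.72.
chickpeas only: max(583/41, 1322/360) = 14.22 servings → $9.95.
kale only: max(583/184, 1322/317) = 4.17 servings → $4.38.
carrots only: max(583/26, 1322/353) = 22.42 servings → $4.48.
pasta + chickpeas: the both-tight solution has a negative serving — not a feasible corner.
pasta + kale with both tight: 8.473 servings and 1.925 servings → $5.83.
pasta + carrots: the both-tight solution has a negative serving — not a feasible corner.
chickpeas + kale with both tight: 1.098 servings and 2.924 servings → $3.84.
chickpeas + carrots: the both-tight solution has a negative serving — not a feasible corner.
kale + carrots with both tight: 3.023 servings and 1.03 servings → $3.38.
So the least-cost plan costs $3.38.

$3.38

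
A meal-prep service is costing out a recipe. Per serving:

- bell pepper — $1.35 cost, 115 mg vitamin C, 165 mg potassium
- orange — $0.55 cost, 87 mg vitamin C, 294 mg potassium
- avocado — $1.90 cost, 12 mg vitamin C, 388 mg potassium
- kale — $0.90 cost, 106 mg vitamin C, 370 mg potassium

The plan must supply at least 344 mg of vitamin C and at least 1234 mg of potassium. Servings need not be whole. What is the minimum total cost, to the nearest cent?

$2.31

The cheapest plan sits at a corner of the feasible region — with two constraints it uses at most two foods.
bell pepper only: max(344/115, 1234/165) = 7.479 servings → $10.10.
orange only: max(344/87, 1234/294) = 4.197 servings → $2.31.
avocado only: max(344/12, 1234/388) = 28.67 servings → $54.47.
kale only: max(344/106, 1234/370) = 3.335 servings → $3.00.
bell pepper + orange: the both-tight solution has a negative serving — not a feasible corner.
bell pepper + avocado with both tight: 2.783 servings and 1.997 servings → $7.55.
bell pepper + kale: the both-tight solution has a negative serving — not a feasible corner.
orange + avocado with both tight: 3.926 servings and 0.2058 servings → $2.55.
orange + kale: the both-tight solution has a negative serving — not a feasible corner.
avocado + kale with both tight: 0.09605 servings and 3.234 servings → $3.09.
The minimum over all feasible corners is $2.31.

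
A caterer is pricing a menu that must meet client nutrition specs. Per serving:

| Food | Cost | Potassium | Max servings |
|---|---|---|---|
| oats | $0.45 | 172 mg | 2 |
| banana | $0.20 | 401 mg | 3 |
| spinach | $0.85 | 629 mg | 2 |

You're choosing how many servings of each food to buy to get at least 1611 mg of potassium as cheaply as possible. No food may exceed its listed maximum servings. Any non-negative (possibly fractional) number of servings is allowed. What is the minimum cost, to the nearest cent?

$1.15

Cost per mg of potassium: banana $0.0005, spinach $0.0014, oats $0.0026.
Take 3 servings of banana: +1203.0 mg potassium for $0.60 (total $0.60, still need 408.0 mg).
Take 0.6486 servings of spinach: +408.0 mg potassium for $0.55 (total $1.15, still need 0.0 mg).
Greedy by cheapest-per-mg is optimal for a single linear constraint, so the minimum cost is $1.15.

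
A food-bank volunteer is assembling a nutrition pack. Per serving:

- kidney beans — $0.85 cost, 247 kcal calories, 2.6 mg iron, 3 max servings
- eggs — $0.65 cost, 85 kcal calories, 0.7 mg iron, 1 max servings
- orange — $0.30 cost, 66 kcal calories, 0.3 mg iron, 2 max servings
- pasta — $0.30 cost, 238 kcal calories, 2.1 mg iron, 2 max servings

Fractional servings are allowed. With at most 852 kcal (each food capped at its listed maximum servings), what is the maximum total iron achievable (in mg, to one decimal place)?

8.8 mg

Iron per kcal: kidney beans 0.01053, pasta 0.008824, eggs 0.008235, orange 0.004545.
Take 3 servings of kidney beans: uses 741 kcal, +7.8 mg iron (running total 7.8 mg).
Take 0.4664 servings of pasta: uses 111 kcal, +1.0 mg iron (running total 8.8 mg).
Greedy by best ratio exhausts the calories allowance optimally: 8.8 mg.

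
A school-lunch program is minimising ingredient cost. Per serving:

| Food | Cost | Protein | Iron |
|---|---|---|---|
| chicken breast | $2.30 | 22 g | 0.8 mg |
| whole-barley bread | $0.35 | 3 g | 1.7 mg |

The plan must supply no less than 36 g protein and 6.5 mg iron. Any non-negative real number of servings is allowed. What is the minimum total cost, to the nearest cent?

$3.88

Compare the cost at each extreme point of the feasible region.
chicken breast only: max(36/22, 6.5/0.8) = 8.125 servings → $18.69.
whole-barley bread only: max(36/3, 6.5/1.7) = 12 servings → $4.20.
chicken breast + whole-barley bread with both tight: 1.191 servings and 3.263 servings → $3.88.
So the least-cost plan costs $3.88.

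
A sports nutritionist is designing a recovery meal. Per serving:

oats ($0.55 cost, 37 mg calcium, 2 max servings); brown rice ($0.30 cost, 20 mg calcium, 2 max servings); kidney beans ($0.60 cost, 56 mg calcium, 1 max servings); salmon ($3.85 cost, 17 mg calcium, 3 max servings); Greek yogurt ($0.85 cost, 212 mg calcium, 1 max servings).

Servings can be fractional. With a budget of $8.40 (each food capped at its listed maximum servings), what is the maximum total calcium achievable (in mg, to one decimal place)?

405.2 mg

Calcium per dollar: Greek yogurt 249.4, kidney beans 93.33, oats 67.27, brown rice 66.67, salmon 4.416.
Take 1 serving of Greek yogurt: spends $0.85, +212.0 mg calcium (running total 212.0 mg).
Take 1 serving of kidney beans: spends $0.60, +56.0 mg calcium (running total 268.0 mg).
Take 2 servings of oats: spends $1.10, +74.0 mg calcium (running total 342.0 mg).
Take 2 servings of brown rice: spends $0.60, +40.0 mg calcium (running total 382.0 mg).
Take 1.364 servings of salmon: spends $5.25, +23.2 mg calcium (running total 405.2 mg).
Greedy by best ratio exhausts the cost allowance optimally: 405.2 mg.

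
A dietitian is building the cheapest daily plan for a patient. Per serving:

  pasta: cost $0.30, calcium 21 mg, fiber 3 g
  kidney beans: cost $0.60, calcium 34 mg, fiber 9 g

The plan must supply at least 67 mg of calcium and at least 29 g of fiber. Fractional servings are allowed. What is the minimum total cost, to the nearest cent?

$1.93

At the optimum either one food covers both requirements or two foods hit both targets exactly; no other combination can be cheaper.
pasta only: max(67/21, 29/3) = 9.667 servings → $2.90.
kidney beans only: max(67/34, 29/9) = 3.222 servings → $1.93.
pasta + kidney beans with both targets exact would need a negative amount; discard.
So the least-cost plan costs $1.93.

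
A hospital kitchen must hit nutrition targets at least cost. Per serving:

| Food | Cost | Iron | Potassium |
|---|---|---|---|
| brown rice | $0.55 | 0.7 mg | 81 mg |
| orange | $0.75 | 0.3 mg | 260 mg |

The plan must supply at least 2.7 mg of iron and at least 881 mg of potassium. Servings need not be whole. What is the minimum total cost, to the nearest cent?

$3.42

At the optimum either one food covers both requirements or two foods hit both targets exactly; no other combination can be cheaper.
brown rice only: max(2.7/0.7, 881/81) = 10.88 servings → $5.98.
orange only: max(2.7/0.3, 881/260) = 9 servings → $6.75.
brown rice + orange with both tight: 2.776 servings and 2.524 servings → $3.42.
So the least-cost plan costs $3.42.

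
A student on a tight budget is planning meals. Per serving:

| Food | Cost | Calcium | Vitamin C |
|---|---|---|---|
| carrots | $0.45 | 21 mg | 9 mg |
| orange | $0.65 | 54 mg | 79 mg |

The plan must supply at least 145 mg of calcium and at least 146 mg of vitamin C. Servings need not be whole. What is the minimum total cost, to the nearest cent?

With two linear requirements the optimum uses one or two foods; enumerate the corners.
carrots only: max(145/21, 146/9) = 16.22 servings → $7.30.
orange only: max(145/54, 146/79) = 2.685 servings → $1.75.
carrots + orange with both tight: 3.044 servings and 1.501 servings → $2.35.
So the least-cost plan costs $1.75.

$1.75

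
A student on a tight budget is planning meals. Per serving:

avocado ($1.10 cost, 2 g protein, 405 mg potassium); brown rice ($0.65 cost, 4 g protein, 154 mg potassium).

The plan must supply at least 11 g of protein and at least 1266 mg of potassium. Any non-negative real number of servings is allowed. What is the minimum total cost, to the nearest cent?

$3.78

With two linear requirements the optimum uses one or two foods; enumerate the corners.
avocado only: max(11/2, 1266/405) = 5.5 servings → $6.05.
brown rice only: max(11/4, 1266/154) = 8.221 servings → $5.34.
avocado + brown rice with both tight: 2.569 servings and 1.466 servings → $3.78.
So the least-cost plan costs $3.78.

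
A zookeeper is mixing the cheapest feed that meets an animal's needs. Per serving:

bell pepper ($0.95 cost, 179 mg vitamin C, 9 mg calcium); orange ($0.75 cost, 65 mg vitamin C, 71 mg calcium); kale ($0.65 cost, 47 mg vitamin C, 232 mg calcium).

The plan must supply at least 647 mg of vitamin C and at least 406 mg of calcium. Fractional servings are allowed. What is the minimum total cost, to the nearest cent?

With two linear requirements the optimum uses one or two foods; enumerate the corners.
bell pepper only: max(647/179, 406/9) = 45.11 servings → $42.86.
orange only: max(647/65, 406/71) = 9.954 servings → $7.47.
kale only: max(647/47, 406/232) = 13.77 servings → $8.95.
bell pepper + orange with both tight: 1.612 servings and 5.514 servings → $5.67.
bell pepper + kale with both tight: 3.187 servings and 1.626 servings → $4.09.
orange + kale: intersection lies outside the first quadrant.
The minimum over all feasible corners is $4.09.

$4.09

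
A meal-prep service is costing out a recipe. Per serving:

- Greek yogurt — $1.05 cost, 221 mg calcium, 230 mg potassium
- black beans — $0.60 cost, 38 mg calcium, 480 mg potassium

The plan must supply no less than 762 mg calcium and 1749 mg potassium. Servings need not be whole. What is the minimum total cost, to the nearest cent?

A basic optimal solution has at most two foods positive. Try each food alone and each pair with both targets met exactly.
Greek yogurt only: max(762/221, 1749/230) = 7.604 servings → $7.98.
black beans only: max(762/38, 1749/480) = 20.05 servings → $12.03.
Greek yogurt + black beans with both tight: 3.075 servings and 2.17 servings → $4.53.
So the least-cost plan costs $4.53.

$4.53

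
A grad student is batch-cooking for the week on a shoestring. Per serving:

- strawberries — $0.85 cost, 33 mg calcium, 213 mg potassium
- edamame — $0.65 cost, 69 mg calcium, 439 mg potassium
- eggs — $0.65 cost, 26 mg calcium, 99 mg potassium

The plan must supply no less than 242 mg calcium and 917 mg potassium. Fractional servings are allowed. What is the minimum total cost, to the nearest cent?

$2.28

strawberries only: max(242/33, 917/213) = 7.333 servings → $6.23.
edamame only: max(242/69, 917/439) = 3.507 servings → $2.28.
eggs only: max(242/26, 917/99) = 9.308 servings → $6.05.
strawberries + edamame: intersection lies outside the first quadrant.
strawberries + eggs: intersection lies outside the first quadrant.
edamame + eggs: the both-tight solution has a negative serving — not a feasible corner.
Cheapest feasible corner: $2.28.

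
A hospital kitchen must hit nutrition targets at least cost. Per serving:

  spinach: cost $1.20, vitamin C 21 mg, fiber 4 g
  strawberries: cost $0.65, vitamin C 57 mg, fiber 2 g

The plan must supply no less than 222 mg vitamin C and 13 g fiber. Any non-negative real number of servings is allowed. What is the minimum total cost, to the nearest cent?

$4.07

This is a tiny linear program; its minimum lies at a vertex of the feasible set. List the vertices and price them.
spinach only: max(222/21, 13/4) = 10.57 servings → $12.69.
strawberries only: max(222/57, 13/2) = 6.5 servings → $4.22.
spinach + strawberries with both tight: 1.597 servings and 3.306 servings → $4.07.
The minimum over all feasible corners is $4.07.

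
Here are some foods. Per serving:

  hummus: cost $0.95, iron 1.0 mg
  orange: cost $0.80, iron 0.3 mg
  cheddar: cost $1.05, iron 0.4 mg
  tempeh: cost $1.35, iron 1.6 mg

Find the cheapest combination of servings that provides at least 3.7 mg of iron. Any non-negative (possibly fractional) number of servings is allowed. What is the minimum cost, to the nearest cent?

$3.12

Cost per mg of iron: tempeh $0.8438, hummus $0.9500, cheddar $2.6250, orange $2.6667.
With no serving limits, use only tempeh: 3.7 mg / 1.6 mg = 2.312 servings × $1.35 = $3.12.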